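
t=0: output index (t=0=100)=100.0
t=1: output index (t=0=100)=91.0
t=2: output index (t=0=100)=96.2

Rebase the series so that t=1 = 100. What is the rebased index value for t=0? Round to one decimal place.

109.9

Rebased(t=0) = 100.0 / 91.0 × 100 = 109.8901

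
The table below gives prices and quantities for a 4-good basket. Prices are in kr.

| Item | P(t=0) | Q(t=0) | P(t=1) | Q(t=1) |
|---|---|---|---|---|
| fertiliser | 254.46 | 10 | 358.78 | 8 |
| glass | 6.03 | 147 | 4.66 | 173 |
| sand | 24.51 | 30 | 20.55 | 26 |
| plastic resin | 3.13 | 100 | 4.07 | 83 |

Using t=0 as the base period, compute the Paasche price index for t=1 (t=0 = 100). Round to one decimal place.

114.4

Paasche price index uses current-period quantities as weights.
ΣP(t=1)·Q(t=1) = 358.78×8 + 4.66×173 + 20.55×26 + 4.07×83 = 2870.24 + 806.18 + 534.3 + 337.81 = 4548.53
ΣP(t=0)·Q(t=1) = 254.46×8 + 6.03×173 + 24.51×26 + 3.13×83 = 2035.68 + 1043.19 + 637.26 + 259.79 = 3975.92
Index = 4548.53 / 3975.92 × 100 = 114.4019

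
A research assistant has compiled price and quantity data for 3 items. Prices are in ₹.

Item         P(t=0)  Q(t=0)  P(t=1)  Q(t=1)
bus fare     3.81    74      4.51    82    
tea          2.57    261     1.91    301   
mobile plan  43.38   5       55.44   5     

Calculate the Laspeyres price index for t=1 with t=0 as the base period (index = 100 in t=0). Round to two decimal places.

Laspeyres price index uses base-period quantities as weights.
ΣP(t=1)·Q(t=0) = 4.51×74 + 1.91×261 + 55.44×5 = 333.74 + 498.51 + 277.2 = 1109.45
ΣP(t=0)·Q(t=0) = 3.81×74 + 2.57×261 + 43.38×5 = 281.94 + 670.77 + 216.9 = 1169.61
Index = 1109.45 / 1169.61 × 100 = 94.8564

94.86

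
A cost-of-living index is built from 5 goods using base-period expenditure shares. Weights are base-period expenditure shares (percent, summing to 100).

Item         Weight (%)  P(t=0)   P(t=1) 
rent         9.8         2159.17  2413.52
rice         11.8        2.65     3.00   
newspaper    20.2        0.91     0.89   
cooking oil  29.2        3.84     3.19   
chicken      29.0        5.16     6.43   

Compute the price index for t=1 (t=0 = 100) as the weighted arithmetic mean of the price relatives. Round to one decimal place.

rent: 9.8 × (2413.52/2159.17) = 9.8 × 1.117800 = 10.9544
rice: 11.8 × (3.00/2.65) = 11.8 × 1.132075 = 13.3585
newspaper: 20.2 × (0.89/0.91) = 20.2 × 0.978022 = 19.7560
cooking oil: 29.2 × (3.19/3.84) = 29.2 × 0.830729 = 24.2573
chicken: 29.0 × (6.43/5.16) = 29.0 × 1.246124 = 36.1376
Index = Σ wᵢ·(p₁ᵢ/p₀ᵢ) = 10.9544 + 13.3585 + 19.7560 + 24.2573 + 36.1376 = 104.4639

104.5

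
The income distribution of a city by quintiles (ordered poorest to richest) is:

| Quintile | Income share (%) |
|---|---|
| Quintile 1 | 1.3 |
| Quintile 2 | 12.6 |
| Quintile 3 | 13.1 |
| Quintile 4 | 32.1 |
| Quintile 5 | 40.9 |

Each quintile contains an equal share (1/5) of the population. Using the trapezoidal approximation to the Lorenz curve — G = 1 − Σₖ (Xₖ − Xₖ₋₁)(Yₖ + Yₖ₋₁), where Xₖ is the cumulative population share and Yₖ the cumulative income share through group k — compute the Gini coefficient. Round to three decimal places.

Cumulative income shares Yₖ: 0.0130, 0.1390, 0.2700, 0.5910, 1.0000
Σ (Xₖ−Xₖ₋₁)(Yₖ+Yₖ₋₁) = (1/5)(0.0130+0.0000) + (1/5)(0.1390+0.0130) + (1/5)(0.2700+0.1390) + (1/5)(0.5910+0.2700) + (1/5)(1.0000+0.5910)
  = 0.0026 + 0.0304 + 0.0818 + 0.1722 + 0.3182 = 0.6052
G = 1 − 0.6052 = 0.3948

0.395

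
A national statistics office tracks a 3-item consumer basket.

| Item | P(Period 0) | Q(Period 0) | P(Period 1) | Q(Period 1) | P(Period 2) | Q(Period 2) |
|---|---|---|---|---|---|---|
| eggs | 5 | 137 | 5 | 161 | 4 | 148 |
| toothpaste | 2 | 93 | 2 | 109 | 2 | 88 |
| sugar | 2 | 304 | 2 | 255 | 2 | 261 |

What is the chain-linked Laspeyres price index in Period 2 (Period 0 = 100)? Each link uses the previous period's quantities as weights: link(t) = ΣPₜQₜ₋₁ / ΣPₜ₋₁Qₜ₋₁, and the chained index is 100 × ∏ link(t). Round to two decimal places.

89.50

Link Period 0→Period 1:
ΣP(Period 1)Q(Period 0) = 5×137 + 2×93 + 2×304 = 685 + 186 + 608 = 1479
ΣP(Period 0)Q(Period 0) = 5×137 + 2×93 + 2×304 = 685 + 186 + 608 = 1479
link = 1479/1479 = 1.000000
Link Period 1→Period 2:
ΣP(Period 2)Q(Period 1) = 4×161 + 2×109 + 2×255 = 644 + 218 + 510 = 1372
ΣP(Period 1)Q(Period 1) = 5×161 + 2×109 + 2×255 = 805 + 218 + 510 = 1533
link = 1372/1533 = 0.894977
Chained index = 100 × 1.000000 × 0.894977 = 89.4977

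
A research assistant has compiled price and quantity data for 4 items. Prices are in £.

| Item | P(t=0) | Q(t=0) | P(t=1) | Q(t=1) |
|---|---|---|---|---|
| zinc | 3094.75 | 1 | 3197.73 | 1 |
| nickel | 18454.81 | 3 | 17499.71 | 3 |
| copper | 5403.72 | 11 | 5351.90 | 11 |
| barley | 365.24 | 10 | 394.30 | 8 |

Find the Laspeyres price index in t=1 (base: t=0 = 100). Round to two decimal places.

Laspeyres price index uses base-period quantities as weights.
ΣP(t=1)·Q(t=0) = 3197.73×1 + 17499.71×3 + 5351.90×11 + 394.30×10 = 3197.73 + 52499.13 + 58870.9 + 3943 = 118510.76
ΣP(t=0)·Q(t=0) = 3094.75×1 + 18454.81×3 + 5403.72×11 + 365.24×10 = 3094.75 + 55364.43 + 59440.92 + 3652.4 = 121552.5
Index = 118510.76 / 121552.5 × 100 = 97.4976

97.50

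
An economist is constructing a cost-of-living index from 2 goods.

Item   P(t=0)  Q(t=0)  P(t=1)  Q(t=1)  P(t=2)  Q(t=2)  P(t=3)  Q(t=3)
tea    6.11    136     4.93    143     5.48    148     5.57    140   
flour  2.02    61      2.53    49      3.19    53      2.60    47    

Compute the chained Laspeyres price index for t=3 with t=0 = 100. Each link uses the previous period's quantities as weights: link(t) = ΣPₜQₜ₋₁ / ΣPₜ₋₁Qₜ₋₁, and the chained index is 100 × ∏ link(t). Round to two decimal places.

Link t=0→t=1:
ΣP(t=1)Q(t=0) = 4.93×136 + 2.53×61 = 670.48 + 154.33 = 824.81
ΣP(t=0)Q(t=0) = 6.11×136 + 2.02×61 = 830.96 + 123.22 = 954.18
link = 824.81/954.18 = 0.864418
Link t=1→t=2:
ΣP(t=2)Q(t=1) = 5.48×143 + 3.19×49 = 783.64 + 156.31 = 939.95
ΣP(t=1)Q(t=1) = 4.93×143 + 2.53×49 = 704.99 + 123.97 = 828.96
link = 939.95/828.96 = 1.133891
Link t=2→t=3:
ΣP(t=3)Q(t=2) = 5.57×148 + 2.60×53 = 824.36 + 137.8 = 962.16
ΣP(t=2)Q(t=2) = 5.48×148 + 3.19×53 = 811.04 + 169.07 = 980.11
link = 962.16/980.11 = 0.981686
Chained index = 100 × 0.864418 × 1.133891 × 0.981686 = 96.2204

96.22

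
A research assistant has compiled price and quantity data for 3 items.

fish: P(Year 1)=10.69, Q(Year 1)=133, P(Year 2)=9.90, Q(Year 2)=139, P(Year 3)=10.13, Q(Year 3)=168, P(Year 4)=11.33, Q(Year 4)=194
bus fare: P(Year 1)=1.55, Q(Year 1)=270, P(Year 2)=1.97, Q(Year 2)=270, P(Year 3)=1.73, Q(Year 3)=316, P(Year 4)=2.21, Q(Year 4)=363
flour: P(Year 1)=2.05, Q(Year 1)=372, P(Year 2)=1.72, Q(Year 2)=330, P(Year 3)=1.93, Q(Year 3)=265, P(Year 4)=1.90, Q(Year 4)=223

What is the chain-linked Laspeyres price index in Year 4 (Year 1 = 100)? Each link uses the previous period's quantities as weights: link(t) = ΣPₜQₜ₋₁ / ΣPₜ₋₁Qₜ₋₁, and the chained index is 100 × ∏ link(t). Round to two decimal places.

109.15

Link Year 1→Year 2:
ΣP(Year 2)Q(Year 1) = 9.90×133 + 1.97×270 + 1.72×372 = 1316.7 + 531.9 + 639.84 = 2488.44
ΣP(Year 1)Q(Year 1) = 10.69×133 + 1.55×270 + 2.05×372 = 1421.77 + 418.5 + 762.6 = 2602.87
link = 2488.44/2602.87 = 0.956037
Link Year 2→Year 3:
ΣP(Year 3)Q(Year 2) = 10.13×139 + 1.73×270 + 1.93×330 = 1408.07 + 467.1 + 636.9 = 2512.07
ΣP(Year 2)Q(Year 2) = 9.90×139 + 1.97×270 + 1.72×330 = 1376.1 + 531.9 + 567.6 = 2475.6
link = 2512.07/2475.6 = 1.014732
Link Year 3→Year 4:
ΣP(Year 4)Q(Year 3) = 11.33×168 + 2.21×316 + 1.90×265 = 1903.44 + 698.36 + 503.5 = 3105.3
ΣP(Year 3)Q(Year 3) = 10.13×168 + 1.73×316 + 1.93×265 = 1701.84 + 546.68 + 511.45 = 2759.97
link = 3105.3/2759.97 = 1.125121
Chained index = 100 × 0.956037 × 1.014732 × 1.125121 = 109.1504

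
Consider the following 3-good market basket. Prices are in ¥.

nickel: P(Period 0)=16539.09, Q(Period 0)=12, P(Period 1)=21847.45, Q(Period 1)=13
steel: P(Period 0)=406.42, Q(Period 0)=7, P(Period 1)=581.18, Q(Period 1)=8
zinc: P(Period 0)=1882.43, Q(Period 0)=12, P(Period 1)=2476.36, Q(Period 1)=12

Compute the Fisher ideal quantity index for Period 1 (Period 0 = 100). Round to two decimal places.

Laspeyres component (base-period weights):
ΣP(Period 0)Q(Period 1) = 16539.09×13 + 406.42×8 + 1882.43×12 = 215008.17 + 3251.36 + 22589.16 = 240848.69
ΣP(Period 0)Q(Period 0) = 16539.09×12 + 406.42×7 + 1882.43×12 = 198469.08 + 2844.94 + 22589.16 = 223903.18
L = 240848.69 / 223903.18 × 100 = 107.5682
Paasche component (current-period weights):
ΣP(Period 1)Q(Period 1) = 21847.45×13 + 581.18×8 + 2476.36×12 = 284016.85 + 4649.44 + 29716.32 = 318382.61
ΣP(Period 1)Q(Period 0) = 21847.45×12 + 581.18×7 + 2476.36×12 = 262169.4 + 4068.26 + 29716.32 = 295953.98
P = 318382.61 / 295953.98 × 100 = 107.5784
Fisher = √(L × P) = √(107.5682 × 107.5784) = 107.5733

107.57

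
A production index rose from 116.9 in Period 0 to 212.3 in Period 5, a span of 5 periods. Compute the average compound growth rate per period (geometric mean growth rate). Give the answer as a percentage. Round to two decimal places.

12.67%

Growth factor = (212.3/116.9)^(1/5) = (1.816082)^(1/5) = 1.126749
Growth rate = 1.126749 − 1 = 0.126749 = 12.6749%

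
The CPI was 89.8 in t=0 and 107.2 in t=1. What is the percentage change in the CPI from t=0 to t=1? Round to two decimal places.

Change = (107.2 − 89.8) / 89.8 × 100
       = 17.4 / 89.8 × 100 = 19.3764%

19.38%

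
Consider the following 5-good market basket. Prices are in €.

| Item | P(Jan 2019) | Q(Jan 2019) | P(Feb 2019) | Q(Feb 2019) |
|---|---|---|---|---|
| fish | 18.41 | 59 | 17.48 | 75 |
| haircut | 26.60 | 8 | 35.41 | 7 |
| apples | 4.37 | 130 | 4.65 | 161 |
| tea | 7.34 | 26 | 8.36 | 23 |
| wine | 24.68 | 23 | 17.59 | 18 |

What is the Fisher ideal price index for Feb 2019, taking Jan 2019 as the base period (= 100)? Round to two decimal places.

Laspeyres component (base-period weights):
ΣP(Feb 2019)Q(Jan 2019) = 17.48×59 + 35.41×8 + 4.65×130 + 8.36×26 + 17.59×23 = 1031.32 + 283.28 + 604.5 + 217.36 + 404.57 = 2541.03
ΣP(Jan 2019)Q(Jan 2019) = 18.41×59 + 26.60×8 + 4.37×130 + 7.34×26 + 24.68×23 = 1086.19 + 212.8 + 568.1 + 190.84 + 567.64 = 2625.57
L = 2541.03 / 2625.57 × 100 = 96.7801
Paasche component (current-period weights):
ΣP(Feb 2019)Q(Feb 2019) = 17.48×75 + 35.41×7 + 4.65×161 + 8.36×23 + 17.59×18 = 1311 + 247.87 + 748.65 + 192.28 + 316.62 = 2816.42
ΣP(Jan 2019)Q(Feb 2019) = 18.41×75 + 26.60×7 + 4.37×161 + 7.34×23 + 24.68×18 = 1380.75 + 186.2 + 703.57 + 168.82 + 444.24 = 2883.58
P = 2816.42 / 2883.58 × 100 = 97.6710
Fisher = √(L × P) = √(96.7801 × 97.6710) = 97.2245

97.22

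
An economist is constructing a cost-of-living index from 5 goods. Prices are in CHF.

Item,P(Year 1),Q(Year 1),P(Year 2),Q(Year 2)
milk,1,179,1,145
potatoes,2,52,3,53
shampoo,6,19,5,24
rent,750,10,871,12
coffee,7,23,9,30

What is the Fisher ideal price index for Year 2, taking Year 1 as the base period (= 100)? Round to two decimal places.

Laspeyres component (base-period weights):
ΣP(Year 2)Q(Year 1) = 1×179 + 3×52 + 5×19 + 871×10 + 9×23 = 179 + 156 + 95 + 8710 + 207 = 9347
ΣP(Year 1)Q(Year 1) = 1×179 + 2×52 + 6×19 + 750×10 + 7×23 = 179 + 104 + 114 + 7500 + 161 = 8058
L = 9347 / 8058 × 100 = 115.9965
Paasche component (current-period weights):
ΣP(Year 2)Q(Year 2) = 1×145 + 3×53 + 5×24 + 871×12 + 9×30 = 145 + 159 + 120 + 10452 + 270 = 11146
ΣP(Year 1)Q(Year 2) = 1×145 + 2×53 + 6×24 + 750×12 + 7×30 = 145 + 106 + 144 + 9000 + 210 = 9605
P = 11146 / 9605 × 100 = 116.0437
Fisher = √(L × P) = √(115.9965 × 116.0437) = 116.0201

116.02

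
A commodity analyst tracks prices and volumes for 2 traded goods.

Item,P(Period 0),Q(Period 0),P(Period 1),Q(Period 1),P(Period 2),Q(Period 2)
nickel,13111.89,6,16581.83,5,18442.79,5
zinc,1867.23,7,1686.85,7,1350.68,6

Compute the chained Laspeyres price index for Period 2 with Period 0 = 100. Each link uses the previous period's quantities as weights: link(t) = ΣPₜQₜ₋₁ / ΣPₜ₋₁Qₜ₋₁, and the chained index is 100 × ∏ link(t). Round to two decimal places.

130.22

Link Period 0→Period 1:
ΣP(Period 1)Q(Period 0) = 16581.83×6 + 1686.85×7 = 99490.98 + 11807.95 = 111298.93
ΣP(Period 0)Q(Period 0) = 13111.89×6 + 1867.23×7 = 78671.34 + 13070.61 = 91741.95
link = 111298.93/91741.95 = 1.213174
Link Period 1→Period 2:
ΣP(Period 2)Q(Period 1) = 18442.79×5 + 1350.68×7 = 92213.95 + 9454.76 = 101668.71
ΣP(Period 1)Q(Period 1) = 16581.83×5 + 1686.85×7 = 82909.15 + 11807.95 = 94717.1
link = 101668.71/94717.1 = 1.073393
Chained index = 100 × 1.213174 × 1.073393 = 130.2213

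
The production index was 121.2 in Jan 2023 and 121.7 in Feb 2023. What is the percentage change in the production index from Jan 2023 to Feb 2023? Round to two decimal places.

0.41%

Change = (121.7 − 121.2) / 121.2 × 100
       = 0.5 / 121.2 × 100 = 0.4125%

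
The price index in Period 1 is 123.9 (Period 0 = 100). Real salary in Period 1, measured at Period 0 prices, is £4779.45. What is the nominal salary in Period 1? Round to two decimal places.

Nominal = Real × (Index/100) = 4779.45 × (123.9/100)
        = 4779.45 × 1.239 = 5921.7386

5921.74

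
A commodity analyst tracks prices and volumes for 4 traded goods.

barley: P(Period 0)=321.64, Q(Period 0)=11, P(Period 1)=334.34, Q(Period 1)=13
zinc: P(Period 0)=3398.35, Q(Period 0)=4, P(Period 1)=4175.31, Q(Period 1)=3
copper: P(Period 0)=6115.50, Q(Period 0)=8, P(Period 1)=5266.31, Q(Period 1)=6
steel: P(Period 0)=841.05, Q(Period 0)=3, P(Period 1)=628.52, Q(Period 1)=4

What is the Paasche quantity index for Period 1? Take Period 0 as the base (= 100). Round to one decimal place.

Paasche quantity index uses current-period prices as weights.
ΣP(Period 1)·Q(Period 1) = 334.34×13 + 4175.31×3 + 5266.31×6 + 628.52×4 = 4346.42 + 12525.93 + 31597.86 + 2514.08 = 50984.29
ΣP(Period 1)·Q(Period 0) = 334.34×11 + 4175.31×4 + 5266.31×8 + 628.52×3 = 3677.74 + 16701.24 + 42130.48 + 1885.56 = 64395.02
Index = 50984.29 / 64395.02 × 100 = 79.1743

79.2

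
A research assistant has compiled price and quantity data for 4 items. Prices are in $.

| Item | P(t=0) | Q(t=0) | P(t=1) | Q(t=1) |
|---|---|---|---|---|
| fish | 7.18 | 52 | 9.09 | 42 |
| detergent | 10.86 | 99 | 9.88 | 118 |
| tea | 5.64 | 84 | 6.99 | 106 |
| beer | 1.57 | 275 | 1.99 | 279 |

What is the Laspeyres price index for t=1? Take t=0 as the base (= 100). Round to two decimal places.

109.82

Laspeyres price index uses base-period quantities as weights.
ΣP(t=1)·Q(t=0) = 9.09×52 + 9.88×99 + 6.99×84 + 1.99×275 = 472.68 + 978.12 + 587.16 + 547.25 = 2585.21
ΣP(t=0)·Q(t=0) = 7.18×52 + 10.86×99 + 5.64×84 + 1.57×275 = 373.36 + 1075.14 + 473.76 + 431.75 = 2354.01
Index = 2585.21 / 2354.01 × 100 = 109.8215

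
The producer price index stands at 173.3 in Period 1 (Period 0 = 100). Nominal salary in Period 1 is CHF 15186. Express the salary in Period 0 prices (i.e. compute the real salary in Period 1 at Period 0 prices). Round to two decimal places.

8762.84

Real = Nominal ÷ (Index/100) = 15186 ÷ (173.3/100)
     = 15186 ÷ 1.733 = 8762.8390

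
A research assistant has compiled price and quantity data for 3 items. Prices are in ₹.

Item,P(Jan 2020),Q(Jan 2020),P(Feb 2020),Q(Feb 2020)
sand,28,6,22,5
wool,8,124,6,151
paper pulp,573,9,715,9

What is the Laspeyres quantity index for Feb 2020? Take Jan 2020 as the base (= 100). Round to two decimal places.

Laspeyres quantity index uses base-period prices as weights.
ΣP(Jan 2020)·Q(Feb 2020) = 28×5 + 8×151 + 573×9 = 140 + 1208 + 5157 = 6505
ΣP(Jan 2020)·Q(Jan 2020) = 28×6 + 8×124 + 573×9 = 168 + 992 + 5157 = 6317
Index = 6505 / 6317 × 100 = 102.9761

102.98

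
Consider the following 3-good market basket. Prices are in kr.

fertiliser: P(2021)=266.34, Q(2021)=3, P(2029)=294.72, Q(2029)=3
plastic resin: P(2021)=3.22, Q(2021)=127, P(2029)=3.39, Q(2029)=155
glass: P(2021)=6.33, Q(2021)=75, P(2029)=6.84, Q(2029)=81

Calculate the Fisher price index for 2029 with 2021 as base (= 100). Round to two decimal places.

Laspeyres component (base-period weights):
ΣP(2029)Q(2021) = 294.72×3 + 3.39×127 + 6.84×75 = 884.16 + 430.53 + 513 = 1827.69
ΣP(2021)Q(2021) = 266.34×3 + 3.22×127 + 6.33×75 = 799.02 + 408.94 + 474.75 = 1682.71
L = 1827.69 / 1682.71 × 100 = 108.6159
Paasche component (current-period weights):
ΣP(2029)Q(2029) = 294.72×3 + 3.39×155 + 6.84×81 = 884.16 + 525.45 + 554.04 = 1963.65
ΣP(2021)Q(2029) = 266.34×3 + 3.22×155 + 6.33×81 = 799.02 + 499.1 + 512.73 = 1810.85
P = 1963.65 / 1810.85 × 100 = 108.4380
Fisher = √(L × P) = √(108.6159 × 108.4380) = 108.5269

108.53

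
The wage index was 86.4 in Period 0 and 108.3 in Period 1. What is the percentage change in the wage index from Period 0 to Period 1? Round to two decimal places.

Change = (108.3 − 86.4) / 86.4 × 100
       = 21.9 / 86.4 × 100 = 25.3472%

25.35%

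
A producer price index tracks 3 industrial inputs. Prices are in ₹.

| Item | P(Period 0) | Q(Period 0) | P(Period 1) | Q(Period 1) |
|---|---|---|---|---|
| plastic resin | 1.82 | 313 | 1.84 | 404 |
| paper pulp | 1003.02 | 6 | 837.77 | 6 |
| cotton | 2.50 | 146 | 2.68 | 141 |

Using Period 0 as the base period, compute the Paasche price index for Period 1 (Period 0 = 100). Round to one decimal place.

Paasche price index uses current-period quantities as weights.
ΣP(Period 1)·Q(Period 1) = 1.84×404 + 837.77×6 + 2.68×141 = 743.36 + 5026.62 + 377.88 = 6147.86
ΣP(Period 0)·Q(Period 1) = 1.82×404 + 1003.02×6 + 2.50×141 = 735.28 + 6018.12 + 352.5 = 7105.9
Index = 6147.86 / 7105.9 × 100 = 86.5177

86.5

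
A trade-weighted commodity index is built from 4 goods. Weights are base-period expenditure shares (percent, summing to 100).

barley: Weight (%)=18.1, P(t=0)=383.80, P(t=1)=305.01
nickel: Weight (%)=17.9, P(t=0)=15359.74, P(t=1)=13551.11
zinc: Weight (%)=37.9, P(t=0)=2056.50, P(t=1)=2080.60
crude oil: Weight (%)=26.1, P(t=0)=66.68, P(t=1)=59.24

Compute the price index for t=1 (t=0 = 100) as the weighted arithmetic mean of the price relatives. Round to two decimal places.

91.71

barley: 18.1 × (305.01/383.80) = 18.1 × 0.794711 = 14.3843
nickel: 17.9 × (13551.11/15359.74) = 17.9 × 0.882249 = 15.7923
zinc: 37.9 × (2080.60/2056.50) = 37.9 × 1.011719 = 38.3441
crude oil: 26.1 × (59.24/66.68) = 26.1 × 0.888422 = 23.1878
Index = Σ wᵢ·(p₁ᵢ/p₀ᵢ) = 14.3843 + 15.7923 + 38.3441 + 23.1878 = 91.7085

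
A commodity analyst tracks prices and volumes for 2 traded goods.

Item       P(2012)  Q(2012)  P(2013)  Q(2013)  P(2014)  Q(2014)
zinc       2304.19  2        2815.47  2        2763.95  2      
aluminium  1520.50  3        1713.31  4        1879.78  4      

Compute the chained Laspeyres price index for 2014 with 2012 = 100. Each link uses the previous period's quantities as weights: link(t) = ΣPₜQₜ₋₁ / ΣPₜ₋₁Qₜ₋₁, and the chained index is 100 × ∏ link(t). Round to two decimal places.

122.75

Link 2012→2013:
ΣP(2013)Q(2012) = 2815.47×2 + 1713.31×3 = 5630.94 + 5139.93 = 10770.87
ΣP(2012)Q(2012) = 2304.19×2 + 1520.50×3 = 4608.38 + 4561.5 = 9169.88
link = 10770.87/9169.88 = 1.174592
Link 2013→2014:
ΣP(2014)Q(2013) = 2763.95×2 + 1879.78×4 = 5527.9 + 7519.12 = 13047.02
ΣP(2013)Q(2013) = 2815.47×2 + 1713.31×4 = 5630.94 + 6853.24 = 12484.18
link = 13047.02/12484.18 = 1.045084
Chained index = 100 × 1.174592 × 1.045084 = 122.7548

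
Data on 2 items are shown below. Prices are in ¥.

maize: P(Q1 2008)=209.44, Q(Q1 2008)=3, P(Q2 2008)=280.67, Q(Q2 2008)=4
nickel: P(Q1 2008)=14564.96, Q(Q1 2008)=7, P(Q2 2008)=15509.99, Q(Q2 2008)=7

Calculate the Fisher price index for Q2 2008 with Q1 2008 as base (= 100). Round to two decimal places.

106.68

Laspeyres component (base-period weights):
ΣP(Q2 2008)Q(Q1 2008) = 280.67×3 + 15509.99×7 = 842.01 + 108569.93 = 109411.94
ΣP(Q1 2008)Q(Q1 2008) = 209.44×3 + 14564.96×7 = 628.32 + 101954.72 = 102583.04
L = 109411.94 / 102583.04 × 100 = 106.6569
Paasche component (current-period weights):
ΣP(Q2 2008)Q(Q2 2008) = 280.67×4 + 15509.99×7 = 1122.68 + 108569.93 = 109692.61
ΣP(Q1 2008)Q(Q2 2008) = 209.44×4 + 14564.96×7 = 837.76 + 101954.72 = 102792.48
P = 109692.61 / 102792.48 × 100 = 106.7127
Fisher = √(L × P) = √(106.6569 × 106.7127) = 106.6848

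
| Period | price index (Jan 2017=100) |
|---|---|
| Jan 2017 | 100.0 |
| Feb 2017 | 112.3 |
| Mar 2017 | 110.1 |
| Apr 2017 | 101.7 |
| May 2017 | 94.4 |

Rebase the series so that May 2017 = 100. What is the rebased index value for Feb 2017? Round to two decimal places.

Rebased(Feb 2017) = 112.3 / 94.4 × 100 = 118.9619

118.96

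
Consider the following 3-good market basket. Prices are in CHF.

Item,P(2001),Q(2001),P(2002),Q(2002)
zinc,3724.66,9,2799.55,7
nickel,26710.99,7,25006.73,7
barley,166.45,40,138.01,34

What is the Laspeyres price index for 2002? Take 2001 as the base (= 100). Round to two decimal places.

90.58

Laspeyres price index uses base-period quantities as weights.
ΣP(2002)·Q(2001) = 2799.55×9 + 25006.73×7 + 138.01×40 = 25195.95 + 175047.11 + 5520.4 = 205763.46
ΣP(2001)·Q(2001) = 3724.66×9 + 26710.99×7 + 166.45×40 = 33521.94 + 186976.93 + 6658 = 227156.87
Index = 205763.46 / 227156.87 × 100 = 90.5821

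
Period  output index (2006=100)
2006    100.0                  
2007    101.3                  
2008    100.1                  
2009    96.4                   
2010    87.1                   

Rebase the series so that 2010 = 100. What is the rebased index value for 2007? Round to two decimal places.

Rebased(2007) = 101.3 / 87.1 × 100 = 116.3031

116.30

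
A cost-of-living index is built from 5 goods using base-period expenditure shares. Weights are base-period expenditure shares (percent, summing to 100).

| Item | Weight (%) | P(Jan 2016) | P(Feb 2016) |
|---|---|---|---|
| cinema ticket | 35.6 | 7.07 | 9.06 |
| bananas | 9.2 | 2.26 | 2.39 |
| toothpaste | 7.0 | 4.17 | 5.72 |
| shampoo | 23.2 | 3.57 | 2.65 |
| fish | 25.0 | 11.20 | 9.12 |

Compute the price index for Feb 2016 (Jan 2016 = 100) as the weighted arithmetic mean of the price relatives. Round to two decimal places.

102.53

cinema ticket: 35.6 × (9.06/7.07) = 35.6 × 1.281471 = 45.6204
bananas: 9.2 × (2.39/2.26) = 9.2 × 1.057522 = 9.7292
toothpaste: 7.0 × (5.72/4.17) = 7.0 × 1.371703 = 9.6019
shampoo: 23.2 × (2.65/3.57) = 23.2 × 0.742297 = 17.2213
fish: 25.0 × (9.12/11.20) = 25.0 × 0.814286 = 20.3571
Index = Σ wᵢ·(p₁ᵢ/p₀ᵢ) = 45.6204 + 9.7292 + 9.6019 + 17.2213 + 20.3571 = 102.5299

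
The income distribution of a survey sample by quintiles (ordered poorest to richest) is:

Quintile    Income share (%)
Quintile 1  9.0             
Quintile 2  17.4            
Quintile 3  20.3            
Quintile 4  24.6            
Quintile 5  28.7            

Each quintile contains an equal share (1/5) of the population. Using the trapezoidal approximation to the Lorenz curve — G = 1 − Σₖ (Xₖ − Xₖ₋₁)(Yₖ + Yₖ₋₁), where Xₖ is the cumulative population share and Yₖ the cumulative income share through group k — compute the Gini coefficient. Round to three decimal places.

0.186

Cumulative income shares Yₖ: 0.0900, 0.2640, 0.4670, 0.7130, 1.0000
Σ (Xₖ−Xₖ₋₁)(Yₖ+Yₖ₋₁) = (1/5)(0.0900+0.0000) + (1/5)(0.2640+0.0900) + (1/5)(0.4670+0.2640) + (1/5)(0.7130+0.4670) + (1/5)(1.0000+0.7130)
  = 0.0180 + 0.0708 + 0.1462 + 0.2360 + 0.3426 = 0.8136
G = 1 − 0.8136 = 0.1864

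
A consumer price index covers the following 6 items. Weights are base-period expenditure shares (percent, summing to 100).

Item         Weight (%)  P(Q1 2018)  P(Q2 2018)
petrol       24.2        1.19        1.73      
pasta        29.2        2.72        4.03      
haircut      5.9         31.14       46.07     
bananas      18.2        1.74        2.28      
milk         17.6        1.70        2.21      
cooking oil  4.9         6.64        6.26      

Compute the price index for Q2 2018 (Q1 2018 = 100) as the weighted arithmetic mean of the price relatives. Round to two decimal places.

138.52

petrol: 24.2 × (1.73/1.19) = 24.2 × 1.453782 = 35.1815
pasta: 29.2 × (4.03/2.72) = 29.2 × 1.481618 = 43.2632
haircut: 5.9 × (46.07/31.14) = 5.9 × 1.479448 = 8.7287
bananas: 18.2 × (2.28/1.74) = 18.2 × 1.310345 = 23.8483
milk: 17.6 × (2.21/1.70) = 17.6 × 1.300000 = 22.8800
cooking oil: 4.9 × (6.26/6.64) = 4.9 × 0.942771 = 4.6196
Index = Σ wᵢ·(p₁ᵢ/p₀ᵢ) = 35.1815 + 43.2632 + 8.7287 + 23.8483 + 22.8800 + 4.6196 = 138.5213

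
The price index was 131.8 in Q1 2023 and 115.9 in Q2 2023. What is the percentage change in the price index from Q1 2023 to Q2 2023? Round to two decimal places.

Change = (115.9 − 131.8) / 131.8 × 100
       = -15.9 / 131.8 × 100 = -12.0637%

-12.06%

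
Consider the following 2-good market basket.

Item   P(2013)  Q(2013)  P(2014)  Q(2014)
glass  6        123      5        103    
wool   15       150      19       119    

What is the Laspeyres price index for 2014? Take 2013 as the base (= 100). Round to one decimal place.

116.0

Laspeyres price index uses base-period quantities as weights.
ΣP(2014)·Q(2013) = 5×123 + 19×150 = 615 + 2850 = 3465
ΣP(2013)·Q(2013) = 6×123 + 15×150 = 738 + 2250 = 2988
Index = 3465 / 2988 × 100 = 115.9639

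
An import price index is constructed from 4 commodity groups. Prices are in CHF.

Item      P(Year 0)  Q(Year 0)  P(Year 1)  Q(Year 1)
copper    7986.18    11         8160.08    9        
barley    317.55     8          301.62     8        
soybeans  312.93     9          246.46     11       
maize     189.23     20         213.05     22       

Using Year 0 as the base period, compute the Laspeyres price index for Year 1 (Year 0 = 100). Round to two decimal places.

Laspeyres price index uses base-period quantities as weights.
ΣP(Year 1)·Q(Year 0) = 8160.08×11 + 301.62×8 + 246.46×9 + 213.05×20 = 89760.88 + 2412.96 + 2218.14 + 4261 = 98652.98
ΣP(Year 0)·Q(Year 0) = 7986.18×11 + 317.55×8 + 312.93×9 + 189.23×20 = 87847.98 + 2540.4 + 2816.37 + 3784.6 = 96989.35
Index = 98652.98 / 96989.35 × 100 = 101.7153

101.72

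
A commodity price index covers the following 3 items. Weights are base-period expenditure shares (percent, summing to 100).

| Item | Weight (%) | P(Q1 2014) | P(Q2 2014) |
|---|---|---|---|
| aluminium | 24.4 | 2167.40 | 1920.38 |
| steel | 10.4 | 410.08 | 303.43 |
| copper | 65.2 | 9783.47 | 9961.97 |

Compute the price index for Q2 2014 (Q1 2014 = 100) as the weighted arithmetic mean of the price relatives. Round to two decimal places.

aluminium: 24.4 × (1920.38/2167.40) = 24.4 × 0.886029 = 21.6191
steel: 10.4 × (303.43/410.08) = 10.4 × 0.739929 = 7.6953
copper: 65.2 × (9961.97/9783.47) = 65.2 × 1.018245 = 66.3896
Index = Σ wᵢ·(p₁ᵢ/p₀ᵢ) = 21.6191 + 7.6953 + 66.3896 = 95.7040

95.70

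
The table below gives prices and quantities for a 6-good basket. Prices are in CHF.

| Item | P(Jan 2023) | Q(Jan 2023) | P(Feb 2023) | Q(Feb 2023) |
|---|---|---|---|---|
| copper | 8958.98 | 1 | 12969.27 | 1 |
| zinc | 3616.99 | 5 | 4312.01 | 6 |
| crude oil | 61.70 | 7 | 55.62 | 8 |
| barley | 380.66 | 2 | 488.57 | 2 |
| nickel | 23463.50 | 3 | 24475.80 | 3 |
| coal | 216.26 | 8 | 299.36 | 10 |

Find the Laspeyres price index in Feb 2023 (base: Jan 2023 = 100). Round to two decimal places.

Laspeyres price index uses base-period quantities as weights.
ΣP(Feb 2023)·Q(Jan 2023) = 12969.27×1 + 4312.01×5 + 55.62×7 + 488.57×2 + 24475.80×3 + 299.36×8 = 12969.27 + 21560.05 + 389.34 + 977.14 + 73427.4 + 2394.88 = 111718.08
ΣP(Jan 2023)·Q(Jan 2023) = 8958.98×1 + 3616.99×5 + 61.70×7 + 380.66×2 + 23463.50×3 + 216.26×8 = 8958.98 + 18084.95 + 431.9 + 761.32 + 70390.5 + 1730.08 = 100357.73
Index = 111718.08 / 100357.73 × 100 = 111.3199

111.32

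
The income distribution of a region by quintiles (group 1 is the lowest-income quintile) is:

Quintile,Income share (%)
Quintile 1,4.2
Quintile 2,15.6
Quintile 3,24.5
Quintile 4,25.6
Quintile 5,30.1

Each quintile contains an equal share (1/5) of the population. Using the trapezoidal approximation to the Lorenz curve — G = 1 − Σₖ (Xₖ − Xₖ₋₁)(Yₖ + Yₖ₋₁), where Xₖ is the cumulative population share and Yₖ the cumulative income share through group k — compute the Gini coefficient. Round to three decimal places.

Cumulative income shares Yₖ: 0.0420, 0.1980, 0.4430, 0.6990, 1.0000
Σ (Xₖ−Xₖ₋₁)(Yₖ+Yₖ₋₁) = (1/5)(0.0420+0.0000) + (1/5)(0.1980+0.0420) + (1/5)(0.4430+0.1980) + (1/5)(0.6990+0.4430) + (1/5)(1.0000+0.6990)
  = 0.0084 + 0.0480 + 0.1282 + 0.2284 + 0.3398 = 0.7528
G = 1 − 0.7528 = 0.2472

0.247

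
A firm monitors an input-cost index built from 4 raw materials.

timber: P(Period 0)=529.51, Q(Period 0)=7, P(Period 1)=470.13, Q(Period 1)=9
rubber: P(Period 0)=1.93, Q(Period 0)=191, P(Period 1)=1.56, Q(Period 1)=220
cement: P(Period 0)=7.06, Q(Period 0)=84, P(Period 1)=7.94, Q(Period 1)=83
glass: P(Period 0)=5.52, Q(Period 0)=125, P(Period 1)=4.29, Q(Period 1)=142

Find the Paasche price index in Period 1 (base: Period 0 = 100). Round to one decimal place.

Paasche price index uses current-period quantities as weights.
ΣP(Period 1)·Q(Period 1) = 470.13×9 + 1.56×220 + 7.94×83 + 4.29×142 = 4231.17 + 343.2 + 659.02 + 609.18 = 5842.57
ΣP(Period 0)·Q(Period 1) = 529.51×9 + 1.93×220 + 7.06×83 + 5.52×142 = 4765.59 + 424.6 + 585.98 + 783.84 = 6560.01
Index = 5842.57 / 6560.01 × 100 = 89.0634

89.1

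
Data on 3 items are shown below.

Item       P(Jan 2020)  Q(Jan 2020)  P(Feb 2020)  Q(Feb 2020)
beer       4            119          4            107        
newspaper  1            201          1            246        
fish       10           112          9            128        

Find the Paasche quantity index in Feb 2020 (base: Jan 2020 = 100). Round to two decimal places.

Paasche quantity index uses current-period prices as weights.
ΣP(Feb 2020)·Q(Feb 2020) = 4×107 + 1×246 + 9×128 = 428 + 246 + 1152 = 1826
ΣP(Feb 2020)·Q(Jan 2020) = 4×119 + 1×201 + 9×112 = 476 + 201 + 1008 = 1685
Index = 1826 / 1685 × 100 = 108.3680

108.37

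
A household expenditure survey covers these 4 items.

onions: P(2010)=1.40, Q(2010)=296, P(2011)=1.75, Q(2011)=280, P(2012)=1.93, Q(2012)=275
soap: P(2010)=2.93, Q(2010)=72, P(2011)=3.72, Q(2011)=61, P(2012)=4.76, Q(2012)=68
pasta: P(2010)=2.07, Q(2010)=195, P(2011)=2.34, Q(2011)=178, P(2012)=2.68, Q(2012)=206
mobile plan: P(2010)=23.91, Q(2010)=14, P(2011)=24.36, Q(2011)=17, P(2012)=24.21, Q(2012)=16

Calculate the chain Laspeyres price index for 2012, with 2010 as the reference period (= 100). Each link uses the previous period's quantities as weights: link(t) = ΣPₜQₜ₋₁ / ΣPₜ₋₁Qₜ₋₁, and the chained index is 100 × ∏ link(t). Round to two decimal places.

Link 2010→2011:
ΣP(2011)Q(2010) = 1.75×296 + 3.72×72 + 2.34×195 + 24.36×14 = 518 + 267.84 + 456.3 + 341.04 = 1583.18
ΣP(2010)Q(2010) = 1.40×296 + 2.93×72 + 2.07×195 + 23.91×14 = 414.4 + 210.96 + 403.65 + 334.74 = 1363.75
link = 1583.18/1363.75 = 1.160902
Link 2011→2012:
ΣP(2012)Q(2011) = 1.93×280 + 4.76×61 + 2.68×178 + 24.21×17 = 540.4 + 290.36 + 477.04 + 411.57 = 1719.37
ΣP(2011)Q(2011) = 1.75×280 + 3.72×61 + 2.34×178 + 24.36×17 = 490 + 226.92 + 416.52 + 414.12 = 1547.56
link = 1719.37/1547.56 = 1.111020
Chained index = 100 × 1.160902 × 1.111020 = 128.9785

128.98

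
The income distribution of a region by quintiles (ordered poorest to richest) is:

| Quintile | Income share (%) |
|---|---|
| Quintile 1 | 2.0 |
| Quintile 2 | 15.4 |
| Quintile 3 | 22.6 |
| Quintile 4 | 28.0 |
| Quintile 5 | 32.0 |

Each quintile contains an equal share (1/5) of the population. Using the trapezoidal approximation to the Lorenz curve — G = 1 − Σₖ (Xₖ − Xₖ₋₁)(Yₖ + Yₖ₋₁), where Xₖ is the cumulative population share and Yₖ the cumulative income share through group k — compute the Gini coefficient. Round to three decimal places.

Cumulative income shares Yₖ: 0.0200, 0.1740, 0.4000, 0.6800, 1.0000
Σ (Xₖ−Xₖ₋₁)(Yₖ+Yₖ₋₁) = (1/5)(0.0200+0.0000) + (1/5)(0.1740+0.0200) + (1/5)(0.4000+0.1740) + (1/5)(0.6800+0.4000) + (1/5)(1.0000+0.6800)
  = 0.0040 + 0.0388 + 0.1148 + 0.2160 + 0.3360 = 0.7096
G = 1 − 0.7096 = 0.2904

0.290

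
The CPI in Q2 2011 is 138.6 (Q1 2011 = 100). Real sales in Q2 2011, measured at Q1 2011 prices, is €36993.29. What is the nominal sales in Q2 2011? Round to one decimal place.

51272.7

Nominal = Real × (Index/100) = 36993.29 × (138.6/100)
        = 36993.29 × 1.386 = 51272.6999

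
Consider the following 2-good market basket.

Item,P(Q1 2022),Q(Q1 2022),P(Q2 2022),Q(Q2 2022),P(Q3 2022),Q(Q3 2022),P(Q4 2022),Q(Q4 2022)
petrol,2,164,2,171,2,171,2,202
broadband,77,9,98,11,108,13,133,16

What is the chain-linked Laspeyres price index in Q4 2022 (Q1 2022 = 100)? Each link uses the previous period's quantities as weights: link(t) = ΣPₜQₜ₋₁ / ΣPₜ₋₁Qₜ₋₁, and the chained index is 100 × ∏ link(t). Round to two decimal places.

Link Q1 2022→Q2 2022:
ΣP(Q2 2022)Q(Q1 2022) = 2×164 + 98×9 = 328 + 882 = 1210
ΣP(Q1 2022)Q(Q1 2022) = 2×164 + 77×9 = 328 + 693 = 1021
link = 1210/1021 = 1.185113
Link Q2 2022→Q3 2022:
ΣP(Q3 2022)Q(Q2 2022) = 2×171 + 108×11 = 342 + 1188 = 1530
ΣP(Q2 2022)Q(Q2 2022) = 2×171 + 98×11 = 342 + 1078 = 1420
link = 1530/1420 = 1.077465
Link Q3 2022→Q4 2022:
ΣP(Q4 2022)Q(Q3 2022) = 2×171 + 133×13 = 342 + 1729 = 2071
ΣP(Q3 2022)Q(Q3 2022) = 2×171 + 108×13 = 342 + 1404 = 1746
link = 2071/1746 = 1.186140
Chained index = 100 × 1.185113 × 1.077465 × 1.186140 = 151.4602

151.46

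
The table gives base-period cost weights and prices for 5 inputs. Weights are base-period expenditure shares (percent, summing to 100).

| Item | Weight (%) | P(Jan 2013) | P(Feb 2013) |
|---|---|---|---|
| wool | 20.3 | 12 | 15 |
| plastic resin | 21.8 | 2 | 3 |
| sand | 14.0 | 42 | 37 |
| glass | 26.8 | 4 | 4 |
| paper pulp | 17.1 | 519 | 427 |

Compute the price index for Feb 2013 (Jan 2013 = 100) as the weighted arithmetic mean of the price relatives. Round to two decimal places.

wool: 20.3 × (15/12) = 20.3 × 1.250000 = 25.3750
plastic resin: 21.8 × (3/2) = 21.8 × 1.500000 = 32.7000
sand: 14.0 × (37/42) = 14.0 × 0.880952 = 12.3333
glass: 26.8 × (4/4) = 26.8 × 1.000000 = 26.8000
paper pulp: 17.1 × (427/519) = 17.1 × 0.822736 = 14.0688
Index = Σ wᵢ·(p₁ᵢ/p₀ᵢ) = 25.3750 + 32.7000 + 12.3333 + 26.8000 + 14.0688 = 111.2771

111.28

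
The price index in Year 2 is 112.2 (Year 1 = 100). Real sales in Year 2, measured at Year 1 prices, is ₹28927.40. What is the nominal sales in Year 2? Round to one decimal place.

Nominal = Real × (Index/100) = 28927.40 × (112.2/100)
        = 28927.40 × 1.122 = 32456.5428

32456.5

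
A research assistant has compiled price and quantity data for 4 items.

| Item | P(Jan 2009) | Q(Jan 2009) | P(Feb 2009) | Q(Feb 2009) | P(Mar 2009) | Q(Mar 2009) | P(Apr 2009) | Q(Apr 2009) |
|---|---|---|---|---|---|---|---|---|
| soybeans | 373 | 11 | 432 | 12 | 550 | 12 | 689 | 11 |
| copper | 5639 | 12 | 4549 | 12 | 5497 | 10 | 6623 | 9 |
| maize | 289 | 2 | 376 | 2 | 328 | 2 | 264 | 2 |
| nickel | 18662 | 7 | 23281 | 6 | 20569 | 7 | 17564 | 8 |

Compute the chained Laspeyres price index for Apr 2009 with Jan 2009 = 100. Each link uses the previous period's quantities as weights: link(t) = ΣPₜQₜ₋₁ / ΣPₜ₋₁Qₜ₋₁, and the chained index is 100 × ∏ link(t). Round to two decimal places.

Link Jan 2009→Feb 2009:
ΣP(Feb 2009)Q(Jan 2009) = 432×11 + 4549×12 + 376×2 + 23281×7 = 4752 + 54588 + 752 + 162967 = 223059
ΣP(Jan 2009)Q(Jan 2009) = 373×11 + 5639×12 + 289×2 + 18662×7 = 4103 + 67668 + 578 + 130634 = 202983
link = 223059/202983 = 1.098905
Link Feb 2009→Mar 2009:
ΣP(Mar 2009)Q(Feb 2009) = 550×12 + 5497×12 + 328×2 + 20569×6 = 6600 + 65964 + 656 + 123414 = 196634
ΣP(Feb 2009)Q(Feb 2009) = 432×12 + 4549×12 + 376×2 + 23281×6 = 5184 + 54588 + 752 + 139686 = 200210
link = 196634/200210 = 0.982139
Link Mar 2009→Apr 2009:
ΣP(Apr 2009)Q(Mar 2009) = 689×12 + 6623×10 + 264×2 + 17564×7 = 8268 + 66230 + 528 + 122948 = 197974
ΣP(Mar 2009)Q(Mar 2009) = 550×12 + 5497×10 + 328×2 + 20569×7 = 6600 + 54970 + 656 + 143983 = 206209
link = 197974/206209 = 0.960065
Chained index = 100 × 1.098905 × 0.982139 × 0.960065 = 103.6176

103.62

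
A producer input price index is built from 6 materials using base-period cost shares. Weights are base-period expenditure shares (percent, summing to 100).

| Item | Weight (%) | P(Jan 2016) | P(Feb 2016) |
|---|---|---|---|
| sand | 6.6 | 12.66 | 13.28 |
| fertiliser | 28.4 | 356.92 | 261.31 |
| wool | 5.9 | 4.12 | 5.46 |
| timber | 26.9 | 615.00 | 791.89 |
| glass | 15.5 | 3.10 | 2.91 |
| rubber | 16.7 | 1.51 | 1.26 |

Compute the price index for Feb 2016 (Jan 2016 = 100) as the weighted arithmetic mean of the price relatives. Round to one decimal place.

sand: 6.6 × (13.28/12.66) = 6.6 × 1.048973 = 6.9232
fertiliser: 28.4 × (261.31/356.92) = 28.4 × 0.732125 = 20.7923
wool: 5.9 × (5.46/4.12) = 5.9 × 1.325243 = 7.8189
timber: 26.9 × (791.89/615.00) = 26.9 × 1.287626 = 34.6371
glass: 15.5 × (2.91/3.10) = 15.5 × 0.938710 = 14.5500
rubber: 16.7 × (1.26/1.51) = 16.7 × 0.834437 = 13.9351
Index = Σ wᵢ·(p₁ᵢ/p₀ᵢ) = 6.9232 + 20.7923 + 7.8189 + 34.6371 + 14.5500 + 13.9351 = 98.6567

98.7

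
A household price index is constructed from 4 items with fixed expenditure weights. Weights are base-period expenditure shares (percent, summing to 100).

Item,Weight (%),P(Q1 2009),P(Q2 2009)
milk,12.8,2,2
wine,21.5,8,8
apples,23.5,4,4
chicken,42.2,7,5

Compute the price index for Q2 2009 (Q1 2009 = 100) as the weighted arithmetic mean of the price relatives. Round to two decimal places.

87.94

milk: 12.8 × (2/2) = 12.8 × 1.000000 = 12.8000
wine: 21.5 × (8/8) = 21.5 × 1.000000 = 21.5000
apples: 23.5 × (4/4) = 23.5 × 1.000000 = 23.5000
chicken: 42.2 × (5/7) = 42.2 × 0.714286 = 30.1429
Index = Σ wᵢ·(p₁ᵢ/p₀ᵢ) = 12.8000 + 21.5000 + 23.5000 + 30.1429 = 87.9429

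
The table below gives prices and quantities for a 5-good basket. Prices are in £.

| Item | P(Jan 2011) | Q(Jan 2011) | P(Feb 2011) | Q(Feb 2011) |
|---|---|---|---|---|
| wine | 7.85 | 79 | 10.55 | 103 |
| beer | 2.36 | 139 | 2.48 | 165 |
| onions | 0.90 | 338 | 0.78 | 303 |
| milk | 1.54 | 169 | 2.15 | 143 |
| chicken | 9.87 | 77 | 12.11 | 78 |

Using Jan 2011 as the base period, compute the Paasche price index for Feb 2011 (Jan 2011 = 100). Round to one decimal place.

Paasche price index uses current-period quantities as weights.
ΣP(Feb 2011)·Q(Feb 2011) = 10.55×103 + 2.48×165 + 0.78×303 + 2.15×143 + 12.11×78 = 1086.65 + 409.2 + 236.34 + 307.45 + 944.58 = 2984.22
ΣP(Jan 2011)·Q(Feb 2011) = 7.85×103 + 2.36×165 + 0.90×303 + 1.54×143 + 9.87×78 = 808.55 + 389.4 + 272.7 + 220.22 + 769.86 = 2460.73
Index = 2984.22 / 2460.73 × 100 = 121.2738

121.3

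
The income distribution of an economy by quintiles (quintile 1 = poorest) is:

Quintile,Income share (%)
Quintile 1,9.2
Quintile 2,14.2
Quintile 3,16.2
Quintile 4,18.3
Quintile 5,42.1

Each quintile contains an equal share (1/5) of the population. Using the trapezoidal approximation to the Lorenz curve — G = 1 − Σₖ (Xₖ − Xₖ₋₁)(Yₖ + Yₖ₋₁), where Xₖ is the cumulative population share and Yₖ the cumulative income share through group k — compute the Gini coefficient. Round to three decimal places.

Cumulative income shares Yₖ: 0.0920, 0.2340, 0.3960, 0.5790, 1.0000
Σ (Xₖ−Xₖ₋₁)(Yₖ+Yₖ₋₁) = (1/5)(0.0920+0.0000) + (1/5)(0.2340+0.0920) + (1/5)(0.3960+0.2340) + (1/5)(0.5790+0.3960) + (1/5)(1.0000+0.5790)
  = 0.0184 + 0.0652 + 0.1260 + 0.1950 + 0.3158 = 0.7204
G = 1 − 0.7204 = 0.2796

0.280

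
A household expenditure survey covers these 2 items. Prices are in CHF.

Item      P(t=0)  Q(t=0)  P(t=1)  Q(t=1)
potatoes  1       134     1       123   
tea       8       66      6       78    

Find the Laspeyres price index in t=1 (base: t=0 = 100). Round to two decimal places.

80.06

Laspeyres price index uses base-period quantities as weights.
ΣP(t=1)·Q(t=0) = 1×134 + 6×66 = 134 + 396 = 530
ΣP(t=0)·Q(t=0) = 1×134 + 8×66 = 134 + 528 = 662
Index = 530 / 662 × 100 = 80.0604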